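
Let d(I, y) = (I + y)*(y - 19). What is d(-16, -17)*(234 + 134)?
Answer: 437184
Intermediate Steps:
d(I, y) = (-19 + y)*(I + y) (d(I, y) = (I + y)*(-19 + y) = (-19 + y)*(I + y))
d(-16, -17)*(234 + 134) = ((-17)**2 - 19*(-16) - 19*(-17) - 16*(-17))*(234 + 134) = (289 + 304 + 323 + 272)*368 = 1188*368 = 437184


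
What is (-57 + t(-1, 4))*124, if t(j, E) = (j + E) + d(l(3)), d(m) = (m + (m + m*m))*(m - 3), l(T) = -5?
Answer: -21576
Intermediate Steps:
d(m) = (-3 + m)*(m² + 2*m) (d(m) = (m + (m + m²))*(-3 + m) = (m² + 2*m)*(-3 + m) = (-3 + m)*(m² + 2*m))
t(j, E) = -120 + E + j (t(j, E) = (j + E) - 5*(-6 + (-5)² - 1*(-5)) = (E + j) - 5*(-6 + 25 + 5) = (E + j) - 5*24 = (E + j) - 120 = -120 + E + j)
(-57 + t(-1, 4))*124 = (-57 + (-120 + 4 - 1))*124 = (-57 - 117)*124 = -174*124 = -21576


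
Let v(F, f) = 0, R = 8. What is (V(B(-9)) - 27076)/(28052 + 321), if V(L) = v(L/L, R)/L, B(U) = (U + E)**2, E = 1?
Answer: -27076/28373 ≈ -0.95429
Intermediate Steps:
B(U) = (1 + U)**2 (B(U) = (U + 1)**2 = (1 + U)**2)
V(L) = 0 (V(L) = 0/L = 0)
(V(B(-9)) - 27076)/(28052 + 321) = (0 - 27076)/(28052 + 321) = -27076/28373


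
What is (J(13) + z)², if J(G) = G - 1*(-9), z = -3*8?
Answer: 4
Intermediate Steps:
z = -24
J(G) = 9 + G (J(G) = G + 9 = 9 + G)
(J(13) + z)² = ((9 + 13) - 24)² = (22 - 24)² = (-2)² = 4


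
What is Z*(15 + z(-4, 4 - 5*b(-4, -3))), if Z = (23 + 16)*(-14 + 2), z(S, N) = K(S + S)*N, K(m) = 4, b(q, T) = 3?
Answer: 13572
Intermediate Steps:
z(S, N) = 4*N
Z = -468 (Z = 39*(-12) = -468)
Z*(15 + z(-4, 4 - 5*b(-4, -3))) = -468*(15 + 4*(4 - 5*3)) = -468*(15 + 4*(4 - 15)) = -468*(15 + 4*(-11)) = -468*(15 - 44) = -468*(-29) = 13572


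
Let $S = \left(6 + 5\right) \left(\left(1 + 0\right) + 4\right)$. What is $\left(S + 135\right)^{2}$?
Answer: $36100$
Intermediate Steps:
$S = 55$ ($S = 11 \left(1 + 4\right) = 11 \cdot 5 = 55$)
$\left(S + 135\right)^{2} = \left(55 + 135\right)^{2} = 190^{2} = 36100$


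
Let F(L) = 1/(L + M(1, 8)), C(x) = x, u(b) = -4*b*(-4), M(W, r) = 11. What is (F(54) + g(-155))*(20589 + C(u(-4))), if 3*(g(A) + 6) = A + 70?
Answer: -27470660/39 ≈ -7.0438e+5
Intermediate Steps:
g(A) = 52/3 + A/3 (g(A) = -6 + (A + 70)/3 = -6 + (70 + A)/3 = -6 + (70/3 + A/3) = 52/3 + A/3)
u(b) = 16*b
F(L) = 1/(11 + L) (F(L) = 1/(L + 11) = 1/(11 + L))
(F(54) + g(-155))*(20589 + C(u(-4))) = (1/(11 + 54) + (52/3 + (⅓)*(-155)))*(20589 + 16*(-4)) = (1/65 + (52/3 - 155/3))*(20589 - 64) = (1/65 - 103/3)*20525 = -6692/195*20525 = -27470660/39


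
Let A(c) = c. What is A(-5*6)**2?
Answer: 900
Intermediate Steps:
A(-5*6)**2 = (-5*6)**2 = (-30)**2 = 900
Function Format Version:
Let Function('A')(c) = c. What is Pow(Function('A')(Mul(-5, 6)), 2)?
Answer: 900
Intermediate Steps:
Pow(Function('A')(Mul(-5, 6)), 2) = Pow(Mul(-5, 6), 2) = Pow(-30, 2) = 900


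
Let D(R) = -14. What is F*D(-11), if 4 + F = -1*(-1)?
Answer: 42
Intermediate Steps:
F = -3 (F = -4 - 1*(-1) = -4 + 1 = -3)
F*D(-11) = -3*(-14) = 42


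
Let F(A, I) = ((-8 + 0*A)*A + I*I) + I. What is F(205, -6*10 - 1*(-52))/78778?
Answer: -792/39389 ≈ -0.020107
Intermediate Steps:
F(A, I) = I + I² - 8*A (F(A, I) = ((-8 + 0)*A + I²) + I = (-8*A + I²) + I = (I² - 8*A) + I = I + I² - 8*A)
F(205, -6*10 - 1*(-52))/78778 = ((-6*10 - 1*(-52)) + (-6*10 - 1*(-52))² - 8*205)/78778 = ((-60 + 52) + (-60 + 52)² - 1640)*(1/78778) = (-8 + (-8)² - 1640)*(1/78778) = (-8 + 64 - 1640)*(1/78778) = -1584*1/78778 = -792/39389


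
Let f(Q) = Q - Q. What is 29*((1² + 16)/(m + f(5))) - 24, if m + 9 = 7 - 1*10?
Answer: -781/12 ≈ -65.083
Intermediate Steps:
f(Q) = 0
m = -12 (m = -9 + (7 - 1*10) = -9 + (7 - 10) = -9 - 3 = -12)
29*((1² + 16)/(m + f(5))) - 24 = 29*((1² + 16)/(-12 + 0)) - 24 = 29*((1 + 16)/(-12)) - 24 = 29*(17*(-1/12)) - 24 = 29*(-17/12) - 24 = -493/12 - 24 = -781/12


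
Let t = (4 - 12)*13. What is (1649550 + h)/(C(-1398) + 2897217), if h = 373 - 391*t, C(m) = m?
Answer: 563529/965273 ≈ 0.58380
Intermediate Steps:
t = -104 (t = -8*13 = -104)
h = 41037 (h = 373 - 391*(-104) = 373 + 40664 = 41037)
(1649550 + h)/(C(-1398) + 2897217) = (1649550 + 41037)/(-1398 + 2897217) = 1690587/2895819 = 1690587*(1/2895819) = 563529/965273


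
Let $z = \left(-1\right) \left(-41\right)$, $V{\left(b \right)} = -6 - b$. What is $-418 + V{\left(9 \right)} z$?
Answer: $-1033$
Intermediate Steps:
$z = 41$
$-418 + V{\left(9 \right)} z = -418 + \left(-6 - 9\right) 41 = -418 - 615 = -1033$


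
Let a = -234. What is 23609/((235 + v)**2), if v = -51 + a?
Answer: 23609/2500 ≈ 9.4436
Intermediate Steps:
v = -285 (v = -51 - 234 = -285)
23609/((235 + v)**2) = 23609/((235 - 285)**2) = 23609/((-50)**2) = 23609/2500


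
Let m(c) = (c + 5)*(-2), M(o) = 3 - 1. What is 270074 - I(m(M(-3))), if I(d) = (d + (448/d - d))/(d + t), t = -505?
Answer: 140168374/519 ≈ 2.7007e+5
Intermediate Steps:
M(o) = 2
m(c) = -10 - 2*c (m(c) = (5 + c)*(-2) = -10 - 2*c)
I(d) = 448/(d*(-505 + d)) (I(d) = (d + (448/d - d))/(d - 505) = (d + (-d + 448/d))/(-505 + d) = (448/d)/(-505 + d) = 448/(d*(-505 + d)))
270074 - I(m(M(-3))) = 270074 - 448/((-10 - 2*2)*(-505 + (-10 - 2*2))) = 270074 - 448/((-10 - 4)*(-505 + (-10 - 4))) = 270074 - 448/((-14)*(-505 - 14)) = 270074 - 448*(-1)/(14*(-519)) = 270074 - 448*(-1)*(-1)/(14*519) = 270074 - 1*32/519 = 270074 - 32/519 = 140168374/519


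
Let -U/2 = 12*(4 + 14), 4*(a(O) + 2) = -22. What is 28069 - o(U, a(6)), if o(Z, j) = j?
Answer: 56153/2 ≈ 28077.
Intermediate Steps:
a(O) = -15/2 (a(O) = -2 + (¼)*(-22) = -2 - 11/2 = -15/2)
U = -432 (U = -24*(4 + 14) = -24*18 = -2*216 = -432)
28069 - o(U, a(6)) = 28069 - 1*(-15/2) = 28069 + 15/2 = 56153/2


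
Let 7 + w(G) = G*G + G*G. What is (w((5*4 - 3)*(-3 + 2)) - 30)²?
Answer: 292681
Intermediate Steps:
w(G) = -7 + 2*G² (w(G) = -7 + (G*G + G*G) = -7 + (G² + G²) = -7 + 2*G²)
(w((5*4 - 3)*(-3 + 2)) - 30)² = ((-7 + 2*((5*4 - 3)*(-3 + 2))²) - 30)² = ((-7 + 2*((20 - 3)*(-1))²) - 30)² = ((-7 + 2*(17*(-1))²) - 30)² = ((-7 + 2*(-17)²) - 30)² = ((-7 + 2*289) - 30)² = ((-7 + 578) - 30)² = (571 - 30)² = 541² = 292681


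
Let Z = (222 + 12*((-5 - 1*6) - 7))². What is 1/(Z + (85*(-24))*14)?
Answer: -1/28524 ≈ -3.5058e-5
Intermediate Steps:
Z = 36 (Z = (222 + 12*((-5 - 6) - 7))² = (222 + 12*(-11 - 7))² = (222 + 12*(-18))² = (222 - 216)² = 6² = 36)
1/(Z + (85*(-24))*14) = 1/(36 + (85*(-24))*14) = 1/(36 - 2040*14) = 1/(36 - 28560) = 1/(-28524) = -1/28524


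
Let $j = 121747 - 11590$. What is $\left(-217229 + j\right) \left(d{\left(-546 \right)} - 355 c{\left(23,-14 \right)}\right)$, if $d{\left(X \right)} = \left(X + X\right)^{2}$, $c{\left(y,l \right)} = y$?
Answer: $-126805262528$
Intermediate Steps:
$d{\left(X \right)} = 4 X^{2}$ ($d{\left(X \right)} = \left(2 X\right)^{2} = 4 X^{2}$)
$j = 110157$
$\left(-217229 + j\right) \left(d{\left(-546 \right)} - 355 c{\left(23,-14 \right)}\right) = \left(-217229 + 110157\right) \left(4 \left(-546\right)^{2} - 8165\right) = - 107072 \left(4 \cdot 298116 - 8165\right) = - 107072 \left(1192464 - 8165\right) = \left(-107072\right) 1184299 = -126805262528$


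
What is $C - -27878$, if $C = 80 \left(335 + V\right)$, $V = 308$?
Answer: $79318$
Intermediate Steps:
$C = 51440$ ($C = 80 \left(335 + 308\right) = 80 \cdot 643 = 51440$)
$C - -27878 = 51440 - -27878 = 51440 + 27878 = 79318$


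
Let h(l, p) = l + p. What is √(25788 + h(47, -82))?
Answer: √25753 ≈ 160.48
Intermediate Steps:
√(25788 + h(47, -82)) = √(25788 + (47 - 82)) = √(25788 - 35) = √25753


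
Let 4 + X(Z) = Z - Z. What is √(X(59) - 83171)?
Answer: 5*I*√3327 ≈ 288.4*I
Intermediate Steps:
X(Z) = -4 (X(Z) = -4 + (Z - Z) = -4 + 0 = -4)
√(X(59) - 83171) = √(-4 - 83171) = √(-83175) = 5*I*√3327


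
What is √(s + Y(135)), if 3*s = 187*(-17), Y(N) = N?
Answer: I*√8322/3 ≈ 30.408*I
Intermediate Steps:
s = -3179/3 (s = (187*(-17))/3 = (⅓)*(-3179) = -3179/3 ≈ -1059.7)
√(s + Y(135)) = √(-3179/3 + 135) = √(-2774/3) = I*√8322/3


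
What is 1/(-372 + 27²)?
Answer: 1/357 ≈ 0.0028011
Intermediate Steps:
1/(-372 + 27²) = 1/(-372 + 729) = 1/357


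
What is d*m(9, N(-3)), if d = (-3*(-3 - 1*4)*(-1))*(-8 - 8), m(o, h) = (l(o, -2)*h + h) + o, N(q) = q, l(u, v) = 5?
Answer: -3024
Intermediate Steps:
m(o, h) = o + 6*h (m(o, h) = (5*h + h) + o = 6*h + o = o + 6*h)
d = 336 (d = (-3*(-3 - 4)*(-1))*(-16) = (-3*(-7)*(-1))*(-16) = (21*(-1))*(-16) = -21*(-16) = 336)
d*m(9, N(-3)) = 336*(9 + 6*(-3)) = 336*(9 - 18) = 336*(-9) = -3024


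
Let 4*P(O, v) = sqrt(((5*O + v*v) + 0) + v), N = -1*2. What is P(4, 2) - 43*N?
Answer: 86 + sqrt(26)/4 ≈ 87.275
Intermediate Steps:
N = -2
P(O, v) = sqrt(v + v**2 + 5*O)/4 (P(O, v) = sqrt(((5*O + v*v) + 0) + v)/4 = sqrt(((5*O + v**2) + 0) + v)/4 = sqrt(((v**2 + 5*O) + 0) + v)/4 = sqrt((v**2 + 5*O) + v)/4 = sqrt(v + v**2 + 5*O)/4)
P(4, 2) - 43*N = sqrt(2 + 2**2 + 5*4)/4 - 43*(-2) = sqrt(2 + 4 + 20)/4 + 86 = sqrt(26)/4 + 86 = 86 + sqrt(26)/4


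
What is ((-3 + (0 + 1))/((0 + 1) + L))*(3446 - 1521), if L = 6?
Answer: -550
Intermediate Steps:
((-3 + (0 + 1))/((0 + 1) + L))*(3446 - 1521) = ((-3 + (0 + 1))/((0 + 1) + 6))*(3446 - 1521) = ((-3 + 1)/(1 + 6))*1925 = -2/7*1925 = -550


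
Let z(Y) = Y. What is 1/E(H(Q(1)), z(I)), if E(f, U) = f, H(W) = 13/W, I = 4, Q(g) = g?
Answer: 1/13 ≈ 0.076923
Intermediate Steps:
1/E(H(Q(1)), z(I)) = 1/(13/1) = 1/(13*1) = 1/13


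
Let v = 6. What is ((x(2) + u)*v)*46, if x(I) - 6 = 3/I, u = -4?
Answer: 966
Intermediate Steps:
x(I) = 6 + 3/I
((x(2) + u)*v)*46 = (((6 + 3/2) - 4)*6)*46 = ((15/2 - 4)*6)*46 = ((7/2)*6)*46 = 21*46 = 966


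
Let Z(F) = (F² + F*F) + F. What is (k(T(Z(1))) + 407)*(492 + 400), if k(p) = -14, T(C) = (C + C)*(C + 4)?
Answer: 350556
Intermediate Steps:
Z(F) = F + 2*F² (Z(F) = (F² + F²) + F = 2*F² + F = F + 2*F²)
T(C) = 2*C*(4 + C) (T(C) = (2*C)*(4 + C) = 2*C*(4 + C))
(k(T(Z(1))) + 407)*(492 + 400) = (-14 + 407)*(492 + 400) = 393*892 = 350556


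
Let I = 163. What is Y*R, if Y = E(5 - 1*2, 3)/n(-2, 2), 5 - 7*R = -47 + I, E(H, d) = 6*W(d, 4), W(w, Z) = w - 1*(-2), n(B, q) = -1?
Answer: 3330/7 ≈ 475.71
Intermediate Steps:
W(w, Z) = 2 + w (W(w, Z) = w + 2 = 2 + w)
E(H, d) = 12 + 6*d (E(H, d) = 6*(2 + d) = 12 + 6*d)
R = -111/7 (R = 5/7 - (-47 + 163)/7 = 5/7 - 1/7*116 = 5/7 - 116/7 = -111/7 ≈ -15.857)
Y = -30 (Y = (12 + 6*3)/(-1) = (12 + 18)*(-1) = 30*(-1) = -30)
Y*R = -30*(-111/7) = 3330/7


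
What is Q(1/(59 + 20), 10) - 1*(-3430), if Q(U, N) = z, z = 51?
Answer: 3481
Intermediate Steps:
Q(U, N) = 51
Q(1/(59 + 20), 10) - 1*(-3430) = 51 - 1*(-3430) = 51 + 3430 = 3481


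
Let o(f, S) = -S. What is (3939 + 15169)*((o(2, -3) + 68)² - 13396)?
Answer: -159647340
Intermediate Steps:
(3939 + 15169)*((o(2, -3) + 68)² - 13396) = (3939 + 15169)*((-1*(-3) + 68)² - 13396) = 19108*((3 + 68)² - 13396) = 19108*(71² - 13396) = 19108*(5041 - 13396) = 19108*(-8355) = -159647340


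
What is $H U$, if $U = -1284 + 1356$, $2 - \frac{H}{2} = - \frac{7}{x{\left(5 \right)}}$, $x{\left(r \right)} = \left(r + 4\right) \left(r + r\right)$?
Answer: $\frac{1496}{5} \approx 299.2$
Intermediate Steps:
$x{\left(r \right)} = 2 r \left(4 + r\right)$ ($x{\left(r \right)} = \left(4 + r\right) 2 r = 2 r \left(4 + r\right)$)
$H = \frac{187}{45}$ ($H = 4 - 2 \left(- \frac{7}{2 \cdot 5 \left(4 + 5\right)}\right) = 4 - 2 \left(- \frac{7}{2 \cdot 5 \cdot 9}\right) = 4 - 2 \left(- \frac{7}{90}\right) = 4 - 2 \left(\left(-7\right) \frac{1}{90}\right) = 4 - - \frac{7}{45} = 4 + \frac{7}{45} = \frac{187}{45} \approx 4.1556$)
$U = 72$
$H U = \frac{187}{45} \cdot 72 = \frac{1496}{5}$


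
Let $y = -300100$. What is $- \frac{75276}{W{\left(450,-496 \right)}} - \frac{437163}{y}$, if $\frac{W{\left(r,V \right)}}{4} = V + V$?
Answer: $\frac{1520311899}{74424800} \approx 20.427$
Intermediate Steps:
$W{\left(r,V \right)} = 8 V$ ($W{\left(r,V \right)} = 4 \left(V + V\right) = 4 \cdot 2 V = 8 V$)
$- \frac{75276}{W{\left(450,-496 \right)}} - \frac{437163}{y} = - \frac{75276}{8 \left(-496\right)} - \frac{437163}{-300100} = - \frac{75276}{-3968} - - \frac{437163}{300100} = \left(-75276\right) \left(- \frac{1}{3968}\right) + \frac{437163}{300100} = \frac{18819}{992} + \frac{437163}{300100} = \frac{1520311899}{74424800}$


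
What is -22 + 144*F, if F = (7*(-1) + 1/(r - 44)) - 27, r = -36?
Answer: -24599/5 ≈ -4919.8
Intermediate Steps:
F = -2721/80 (F = (7*(-1) + 1/(-36 - 44)) - 27 = (-7 + 1/(-80)) - 27 = (-7 - 1/80) - 27 = -561/80 - 27 = -2721/80 ≈ -34.013)
-22 + 144*F = -22 + 144*(-2721/80) = -22 - 24489/5 = -24599/5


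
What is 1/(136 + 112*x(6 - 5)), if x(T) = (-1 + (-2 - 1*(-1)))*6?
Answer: -1/1208 ≈ -0.00082781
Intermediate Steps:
x(T) = -12 (x(T) = (-1 + (-2 + 1))*6 = (-1 - 1)*6 = -2*6 = -12)
1/(136 + 112*x(6 - 5)) = 1/(136 + 112*(-12)) = 1/(136 - 1344) = 1/(-1208) = -1/1208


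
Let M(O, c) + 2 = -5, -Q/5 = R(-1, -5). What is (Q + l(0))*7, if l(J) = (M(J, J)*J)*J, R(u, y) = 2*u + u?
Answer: 105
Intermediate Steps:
R(u, y) = 3*u
Q = 15 (Q = -15*(-1) = -5*(-3) = 15)
M(O, c) = -7 (M(O, c) = -2 - 5 = -7)
l(J) = -7*J² (l(J) = (-7*J)*J = -7*J²)
(Q + l(0))*7 = (15 - 7*0²)*7 = (15 - 7*0)*7 = (15 + 0)*7 = 15*7 = 105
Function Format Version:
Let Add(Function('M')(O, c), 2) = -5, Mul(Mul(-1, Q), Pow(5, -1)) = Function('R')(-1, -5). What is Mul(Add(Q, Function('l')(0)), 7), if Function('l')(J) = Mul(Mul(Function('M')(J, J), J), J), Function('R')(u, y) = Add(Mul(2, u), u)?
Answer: 105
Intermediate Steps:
Function('R')(u, y) = Mul(3, u)
Q = 15 (Q = Mul(-5, Mul(3, -1)) = Mul(-5, -3) = 15)
Function('M')(O, c) = -7 (Function('M')(O, c) = Add(-2, -5) = -7)
Function('l')(J) = Mul(-7, Pow(J, 2)) (Function('l')(J) = Mul(Mul(-7, J), J) = Mul(-7, Pow(J, 2)))
Mul(Add(Q, Function('l')(0)), 7) = Mul(Add(15, Mul(-7, Pow(0, 2))), 7) = Mul(Add(15, Mul(-7, 0)), 7) = Mul(Add(15, 0), 7) = Mul(15, 7) = 105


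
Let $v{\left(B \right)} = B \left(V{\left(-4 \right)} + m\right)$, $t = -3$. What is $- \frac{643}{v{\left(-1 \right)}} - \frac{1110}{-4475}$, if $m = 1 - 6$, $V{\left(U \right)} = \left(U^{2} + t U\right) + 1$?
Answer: $\frac{580813}{21480} \approx 27.04$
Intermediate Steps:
$V{\left(U \right)} = 1 + U^{2} - 3 U$ ($V{\left(U \right)} = \left(U^{2} - 3 U\right) + 1 = 1 + U^{2} - 3 U$)
$m = -5$ ($m = 1 - 6 = -5$)
$v{\left(B \right)} = 24 B$ ($v{\left(B \right)} = B \left(\left(1 + \left(-4\right)^{2} - -12\right) - 5\right) = B \left(\left(1 + 16 + 12\right) - 5\right) = B \left(29 - 5\right) = B 24 = 24 B$)
$- \frac{643}{v{\left(-1 \right)}} - \frac{1110}{-4475} = - \frac{643}{24 \left(-1\right)} - \frac{1110}{-4475} = - \frac{643}{-24} - - \frac{222}{895} = \left(-643\right) \left(- \frac{1}{24}\right) + \frac{222}{895} = \frac{643}{24} + \frac{222}{895} = \frac{580813}{21480}$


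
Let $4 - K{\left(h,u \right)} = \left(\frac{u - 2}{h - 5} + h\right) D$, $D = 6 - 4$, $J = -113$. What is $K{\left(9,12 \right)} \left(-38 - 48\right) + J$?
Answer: $1521$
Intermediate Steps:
$D = 2$ ($D = 6 - 4 = 2$)
$K{\left(h,u \right)} = 4 - 2 h - \frac{2 \left(-2 + u\right)}{-5 + h}$ ($K{\left(h,u \right)} = 4 - \left(\frac{u - 2}{h - 5} + h\right) 2 = 4 - \left(\frac{-2 + u}{-5 + h} + h\right) 2 = 4 - \left(h + \frac{-2 + u}{-5 + h}\right) 2 = 4 - \left(2 h + \frac{2 \left(-2 + u\right)}{-5 + h}\right) = 4 - 2 h - \frac{2 \left(-2 + u\right)}{-5 + h}$)
$K{\left(9,12 \right)} \left(-38 - 48\right) + J = \frac{2 \left(-8 - 12 - 9^{2} + 7 \cdot 9\right)}{-5 + 9} \left(-38 - 48\right) - 113 = \frac{2 \left(-8 - 12 - 81 + 63\right)}{4} \left(-86\right) - 113 = 2 \cdot \frac{1}{4} \left(-8 - 12 - 81 + 63\right) \left(-86\right) - 113 = 2 \cdot \frac{1}{4} \left(-38\right) \left(-86\right) - 113 = \left(-19\right) \left(-86\right) - 113 = 1634 - 113 = 1521$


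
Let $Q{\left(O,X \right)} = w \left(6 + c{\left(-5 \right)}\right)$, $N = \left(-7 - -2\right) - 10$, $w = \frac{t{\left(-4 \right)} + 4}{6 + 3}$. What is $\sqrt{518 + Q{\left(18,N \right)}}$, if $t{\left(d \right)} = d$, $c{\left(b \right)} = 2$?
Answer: $\sqrt{518} \approx 22.76$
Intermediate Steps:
$w = 0$ ($w = \frac{-4 + 4}{6 + 3} = \frac{0}{9} = 0 \cdot \frac{1}{9} = 0$)
$N = -15$ ($N = \left(-7 + 2\right) - 10 = -5 - 10 = -15$)
$Q{\left(O,X \right)} = 0$ ($Q{\left(O,X \right)} = 0 \left(6 + 2\right) = 0 \cdot 8 = 0$)
$\sqrt{518 + Q{\left(18,N \right)}} = \sqrt{518 + 0} = \sqrt{518}$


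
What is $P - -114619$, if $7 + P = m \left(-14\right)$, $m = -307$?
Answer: $118910$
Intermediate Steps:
$P = 4291$ ($P = -7 - -4298 = -7 + 4298 = 4291$)
$P - -114619 = 4291 - -114619 = 4291 + 114619 = 118910$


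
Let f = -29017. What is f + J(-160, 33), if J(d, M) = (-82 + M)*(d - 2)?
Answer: -21079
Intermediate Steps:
J(d, M) = (-82 + M)*(-2 + d)
f + J(-160, 33) = -29017 + (164 - 82*(-160) - 2*33 + 33*(-160)) = -29017 + (164 + 13120 - 66 - 5280) = -29017 + 7938 = -21079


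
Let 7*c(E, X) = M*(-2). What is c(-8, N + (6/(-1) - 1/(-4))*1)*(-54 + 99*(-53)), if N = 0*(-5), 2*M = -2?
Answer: -10602/7 ≈ -1514.6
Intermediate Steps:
M = -1 (M = (1/2)*(-2) = -1)
N = 0
c(E, X) = 2/7 (c(E, X) = (-1*(-2))/7 = (1/7)*2 = 2/7)
c(-8, N + (6/(-1) - 1/(-4))*1)*(-54 + 99*(-53)) = 2*(-54 + 99*(-53))/7 = 2*(-54 - 5247)/7 = (2/7)*(-5301) = -10602/7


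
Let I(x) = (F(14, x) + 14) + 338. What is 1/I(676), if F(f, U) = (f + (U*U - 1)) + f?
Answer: 1/457355 ≈ 2.1865e-6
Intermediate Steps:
F(f, U) = -1 + U² + 2*f (F(f, U) = (f + (U² - 1)) + f = (f + (-1 + U²)) + f = (-1 + f + U²) + f = -1 + U² + 2*f)
I(x) = 379 + x² (I(x) = ((-1 + x² + 2*14) + 14) + 338 = ((-1 + x² + 28) + 14) + 338 = ((27 + x²) + 14) + 338 = (41 + x²) + 338 = 379 + x²)
1/I(676) = 1/(379 + 676²) = 1/(379 + 456976) = 1/457355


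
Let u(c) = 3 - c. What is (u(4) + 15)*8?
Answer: 112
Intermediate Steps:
(u(4) + 15)*8 = ((3 - 1*4) + 15)*8 = ((3 - 4) + 15)*8 = (-1 + 15)*8 = 14*8 = 112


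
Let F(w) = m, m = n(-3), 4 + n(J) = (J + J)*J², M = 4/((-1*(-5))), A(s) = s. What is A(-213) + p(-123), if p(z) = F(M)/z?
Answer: -26141/123 ≈ -212.53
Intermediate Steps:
M = ⅘ (M = 4/5 = 4*(⅕) = ⅘ ≈ 0.80000)
n(J) = -4 + 2*J³ (n(J) = -4 + (J + J)*J² = -4 + (2*J)*J² = -4 + 2*J³)
m = -58 (m = -4 + 2*(-3)³ = -4 + 2*(-27) = -4 - 54 = -58)
F(w) = -58
p(z) = -58/z
A(-213) + p(-123) = -213 - 58/(-123) = -213 - 58*(-1/123) = -213 + 58/123 = -26141/123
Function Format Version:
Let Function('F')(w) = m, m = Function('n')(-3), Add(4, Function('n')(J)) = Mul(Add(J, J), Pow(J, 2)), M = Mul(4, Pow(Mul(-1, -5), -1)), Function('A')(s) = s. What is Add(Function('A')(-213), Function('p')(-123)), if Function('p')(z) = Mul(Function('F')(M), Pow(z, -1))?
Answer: Rational(-26141, 123) ≈ -212.53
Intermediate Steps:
M = Rational(4, 5) (M = Mul(4, Pow(5, -1)) = Mul(4, Rational(1, 5)) = Rational(4, 5) ≈ 0.80000)
Function('n')(J) = Add(-4, Mul(2, Pow(J, 3))) (Function('n')(J) = Add(-4, Mul(Add(J, J), Pow(J, 2))) = Add(-4, Mul(Mul(2, J), Pow(J, 2))) = Add(-4, Mul(2, Pow(J, 3))))
m = -58 (m = Add(-4, Mul(2, Pow(-3, 3))) = Add(-4, Mul(2, -27)) = Add(-4, -54) = -58)
Function('F')(w) = -58
Function('p')(z) = Mul(-58, Pow(z, -1))
Add(Function('A')(-213), Function('p')(-123)) = Add(-213, Mul(-58, Pow(-123, -1))) = Add(-213, Mul(-58, Rational(-1, 123))) = Add(-213, Rational(58, 123)) = Rational(-26141, 123)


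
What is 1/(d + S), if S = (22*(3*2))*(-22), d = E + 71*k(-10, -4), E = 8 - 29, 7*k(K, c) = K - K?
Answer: -1/2925 ≈ -0.00034188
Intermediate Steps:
k(K, c) = 0 (k(K, c) = (K - K)/7 = (⅐)*0 = 0)
E = -21
d = -21 (d = -21 + 71*0 = -21 + 0 = -21)
S = -2904 (S = (22*6)*(-22) = 132*(-22) = -2904)
1/(d + S) = 1/(-21 - 2904) = 1/(-2925) = -1/2925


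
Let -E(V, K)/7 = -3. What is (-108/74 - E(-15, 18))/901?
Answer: -831/33337 ≈ -0.024927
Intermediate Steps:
E(V, K) = 21 (E(V, K) = -7*(-3) = 21)
(-108/74 - E(-15, 18))/901 = (-108/74 - 1*21)/901 = (-108*1/74 - 21)*(1/901) = (-54/37 - 21)*(1/901) = -831/37*1/901 = -831/33337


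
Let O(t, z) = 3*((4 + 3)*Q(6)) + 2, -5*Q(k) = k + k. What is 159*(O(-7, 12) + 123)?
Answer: 59307/5 ≈ 11861.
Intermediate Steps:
Q(k) = -2*k/5 (Q(k) = -(k + k)/5 = -2*k/5)
O(t, z) = -242/5 (O(t, z) = 3*((4 + 3)*(-⅖*6)) + 2 = 3*(7*(-12/5)) + 2 = 3*(-84/5) + 2 = -252/5 + 2 = -242/5)
159*(O(-7, 12) + 123) = 159*(-242/5 + 123) = 159*(373/5) = 59307/5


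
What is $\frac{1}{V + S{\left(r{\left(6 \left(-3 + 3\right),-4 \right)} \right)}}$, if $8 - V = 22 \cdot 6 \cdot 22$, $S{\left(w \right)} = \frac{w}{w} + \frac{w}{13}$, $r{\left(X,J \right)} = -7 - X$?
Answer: $- \frac{13}{37642} \approx -0.00034536$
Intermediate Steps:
$S{\left(w \right)} = 1 + \frac{w}{13}$ ($S{\left(w \right)} = 1 + w \frac{1}{13} = 1 + \frac{w}{13}$)
$V = -2896$ ($V = 8 - 22 \cdot 6 \cdot 22 = 8 - 132 \cdot 22 = 8 - 2904 = -2896$)
$\frac{1}{V + S{\left(r{\left(6 \left(-3 + 3\right),-4 \right)} \right)}} = \frac{1}{-2896 + \left(1 + \frac{-7 - 6 \left(-3 + 3\right)}{13}\right)} = \frac{1}{-2896 + \left(1 + \frac{-7 - 6 \cdot 0}{13}\right)} = \frac{1}{-2896 + \left(1 + \frac{-7 - 0}{13}\right)} = \frac{1}{-2896 + \left(1 + \frac{-7 + 0}{13}\right)} = \frac{1}{-2896 + \left(1 + \frac{1}{13} \left(-7\right)\right)} = \frac{1}{-2896 + \left(1 - \frac{7}{13}\right)} = \frac{1}{-2896 + \frac{6}{13}} = \frac{1}{- \frac{37642}{13}} = - \frac{13}{37642}$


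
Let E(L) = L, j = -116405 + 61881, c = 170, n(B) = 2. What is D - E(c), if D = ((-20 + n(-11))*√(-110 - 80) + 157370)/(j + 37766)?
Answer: -1503115/8379 + I*√190/931 ≈ -179.39 + 0.014806*I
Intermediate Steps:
j = -54524
D = -78685/8379 + I*√190/931 (D = ((-20 + 2)*√(-110 - 80) + 157370)/(-54524 + 37766) = (-18*I*√190 + 157370)/(-16758) = (-18*I*√190 + 157370)*(-1/16758) = (157370 - 18*I*√190)*(-1/16758) = -78685/8379 + I*√190/931 ≈ -9.3907 + 0.014806*I)
D - E(c) = (-78685/8379 + I*√190/931) - 1*170 = (-78685/8379 + I*√190/931) - 170 = -1503115/8379 + I*√190/931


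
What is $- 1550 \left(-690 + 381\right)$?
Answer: $478950$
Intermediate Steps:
$- 1550 \left(-690 + 381\right) = \left(-1550\right) \left(-309\right) = 478950$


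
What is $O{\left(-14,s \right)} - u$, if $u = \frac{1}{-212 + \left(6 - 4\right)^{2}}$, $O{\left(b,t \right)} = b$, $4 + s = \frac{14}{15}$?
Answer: $- \frac{2911}{208} \approx -13.995$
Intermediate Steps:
$s = - \frac{46}{15}$ ($s = -4 + \frac{14}{15} = - \frac{46}{15} \approx -3.0667$)
$u = - \frac{1}{208}$ ($u = \frac{1}{-212 + 2^{2}} = \frac{1}{-212 + 4} = \frac{1}{-208} = - \frac{1}{208} \approx -0.0048077$)
$O{\left(-14,s \right)} - u = -14 - - \frac{1}{208} = -14 + \frac{1}{208} = - \frac{2911}{208}$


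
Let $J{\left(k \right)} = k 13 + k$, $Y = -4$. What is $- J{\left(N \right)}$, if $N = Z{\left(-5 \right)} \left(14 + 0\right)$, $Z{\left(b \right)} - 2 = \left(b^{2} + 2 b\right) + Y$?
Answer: $-2548$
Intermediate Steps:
$Z{\left(b \right)} = -2 + b^{2} + 2 b$ ($Z{\left(b \right)} = 2 - \left(4 - b^{2} - 2 b\right) = 2 + \left(-4 + b^{2} + 2 b\right) = -2 + b^{2} + 2 b$)
$N = 182$ ($N = \left(-2 + \left(-5\right)^{2} + 2 \left(-5\right)\right) \left(14 + 0\right) = \left(-2 + 25 - 10\right) 14 = 13 \cdot 14 = 182$)
$J{\left(k \right)} = 14 k$ ($J{\left(k \right)} = 13 k + k = 14 k$)
$- J{\left(N \right)} = - 14 \cdot 182 = \left(-1\right) 2548 = -2548$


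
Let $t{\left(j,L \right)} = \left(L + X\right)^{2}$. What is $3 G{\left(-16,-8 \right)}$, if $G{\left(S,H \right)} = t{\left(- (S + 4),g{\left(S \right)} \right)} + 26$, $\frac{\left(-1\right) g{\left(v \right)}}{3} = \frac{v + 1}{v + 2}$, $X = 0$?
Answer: $\frac{21363}{196} \approx 108.99$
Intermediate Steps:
$g{\left(v \right)} = - \frac{3 \left(1 + v\right)}{2 + v}$ ($g{\left(v \right)} = - 3 \frac{v + 1}{v + 2} = - 3 \frac{1 + v}{2 + v} = - \frac{3 \left(1 + v\right)}{2 + v}$)
$t{\left(j,L \right)} = L^{2}$ ($t{\left(j,L \right)} = \left(L + 0\right)^{2} = L^{2}$)
$G{\left(S,H \right)} = 26 + \frac{9 \left(-1 - S\right)^{2}}{\left(2 + S\right)^{2}}$ ($G{\left(S,H \right)} = \left(\frac{3 \left(-1 - S\right)}{2 + S}\right)^{2} + 26 = \frac{9 \left(-1 - S\right)^{2}}{\left(2 + S\right)^{2}} + 26 = 26 + \frac{9 \left(-1 - S\right)^{2}}{\left(2 + S\right)^{2}}$)
$3 G{\left(-16,-8 \right)} = 3 \left(26 + \frac{9 \left(1 - 16\right)^{2}}{\left(2 - 16\right)^{2}}\right) = 3 \left(26 + \frac{9 \left(-15\right)^{2}}{196}\right) = 3 \left(26 + 9 \cdot 225 \cdot \frac{1}{196}\right) = 3 \left(26 + \frac{2025}{196}\right) = 3 \cdot \frac{7121}{196} = \frac{21363}{196}$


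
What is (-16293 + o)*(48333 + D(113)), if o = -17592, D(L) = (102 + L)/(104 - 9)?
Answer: -31118967450/19 ≈ -1.6378e+9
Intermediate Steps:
D(L) = 102/95 + L/95 (D(L) = (102 + L)/95 = (102 + L)*(1/95) = 102/95 + L/95)
(-16293 + o)*(48333 + D(113)) = (-16293 - 17592)*(48333 + (102/95 + (1/95)*113)) = -33885*(48333 + (102/95 + 113/95)) = -33885*(48333 + 43/19) = -33885*918370/19 = -31118967450/19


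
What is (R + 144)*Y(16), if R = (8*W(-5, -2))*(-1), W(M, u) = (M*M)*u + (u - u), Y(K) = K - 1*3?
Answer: 7072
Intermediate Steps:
Y(K) = -3 + K (Y(K) = K - 3 = -3 + K)
W(M, u) = u*M² (W(M, u) = M²*u + 0 = u*M² + 0 = u*M²)
R = 400 (R = (8*(-2*(-5)²))*(-1) = (8*(-2*25))*(-1) = (8*(-50))*(-1) = -400*(-1) = 400)
(R + 144)*Y(16) = (400 + 144)*(-3 + 16) = 544*13 = 7072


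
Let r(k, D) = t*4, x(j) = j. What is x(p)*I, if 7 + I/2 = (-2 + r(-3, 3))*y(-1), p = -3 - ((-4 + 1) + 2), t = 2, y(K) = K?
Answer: 52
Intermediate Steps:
p = -2 (p = -3 - (-3 + 2) = -3 - 1*(-1) = -3 + 1 = -2)
r(k, D) = 8 (r(k, D) = 2*4 = 8)
I = -26 (I = -14 + 2*((-2 + 8)*(-1)) = -14 + 2*(6*(-1)) = -14 + 2*(-6) = -14 - 12 = -26)
x(p)*I = -2*(-26) = 52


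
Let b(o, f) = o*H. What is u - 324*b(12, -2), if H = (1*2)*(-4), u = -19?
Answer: 31085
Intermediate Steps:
H = -8 (H = 2*(-4) = -8)
b(o, f) = -8*o (b(o, f) = o*(-8) = -8*o)
u - 324*b(12, -2) = -19 - (-2592)*12 = -19 - 324*(-96) = -19 + 31104 = 31085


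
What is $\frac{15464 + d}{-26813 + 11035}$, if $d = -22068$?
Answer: $\frac{3302}{7889} \approx 0.41856$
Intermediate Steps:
$\frac{15464 + d}{-26813 + 11035} = \frac{15464 - 22068}{-26813 + 11035} = - \frac{6604}{-15778} = \left(-6604\right) \left(- \frac{1}{15778}\right) = \frac{3302}{7889}$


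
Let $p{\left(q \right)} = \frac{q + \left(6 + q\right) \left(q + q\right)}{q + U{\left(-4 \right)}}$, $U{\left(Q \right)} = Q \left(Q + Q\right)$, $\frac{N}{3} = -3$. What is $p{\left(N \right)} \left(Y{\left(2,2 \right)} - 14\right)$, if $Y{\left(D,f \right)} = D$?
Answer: $- \frac{540}{23} \approx -23.478$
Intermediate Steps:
$N = -9$ ($N = 3 \left(-3\right) = -9$)
$U{\left(Q \right)} = 2 Q^{2}$ ($U{\left(Q \right)} = Q 2 Q = 2 Q^{2}$)
$p{\left(q \right)} = \frac{q + 2 q \left(6 + q\right)}{32 + q}$ ($p{\left(q \right)} = \frac{q + \left(6 + q\right) \left(q + q\right)}{q + 2 \left(-4\right)^{2}} = \frac{q + \left(6 + q\right) 2 q}{q + 2 \cdot 16} = \frac{q + 2 q \left(6 + q\right)}{q + 32} = \frac{q + 2 q \left(6 + q\right)}{32 + q}$)
$p{\left(N \right)} \left(Y{\left(2,2 \right)} - 14\right) = - \frac{9 \left(13 + 2 \left(-9\right)\right)}{32 - 9} \left(2 - 14\right) = - \frac{9 \left(13 - 18\right)}{23} \left(-12\right) = \left(-9\right) \frac{1}{23} \left(-5\right) \left(-12\right) = \frac{45}{23} \left(-12\right) = - \frac{540}{23}$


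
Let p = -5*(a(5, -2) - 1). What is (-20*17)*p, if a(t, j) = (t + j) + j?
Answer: 0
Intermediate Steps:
a(t, j) = t + 2*j (a(t, j) = (j + t) + j = t + 2*j)
p = 0 (p = -5*((5 + 2*(-2)) - 1) = -5*((5 - 4) - 1) = -5*(1 - 1) = -5*0 = 0)
(-20*17)*p = -20*17*0 = -340*0 = 0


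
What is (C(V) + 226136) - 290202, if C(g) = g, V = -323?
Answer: -64389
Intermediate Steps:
(C(V) + 226136) - 290202 = (-323 + 226136) - 290202 = 225813 - 290202 = -64389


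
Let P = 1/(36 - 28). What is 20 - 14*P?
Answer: 73/4 ≈ 18.250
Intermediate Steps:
P = ⅛ (P = 1/8 = ⅛ ≈ 0.12500)
20 - 14*P = 20 - 14*⅛ = 20 - 7/4 = 73/4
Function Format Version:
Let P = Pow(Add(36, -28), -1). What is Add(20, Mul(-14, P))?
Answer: Rational(73, 4) ≈ 18.250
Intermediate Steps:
P = Rational(1, 8) (P = Pow(8, -1) = Rational(1, 8) ≈ 0.12500)
Add(20, Mul(-14, P)) = Add(20, Mul(-14, Rational(1, 8))) = Add(20, Rational(-7, 4)) = Rational(73, 4)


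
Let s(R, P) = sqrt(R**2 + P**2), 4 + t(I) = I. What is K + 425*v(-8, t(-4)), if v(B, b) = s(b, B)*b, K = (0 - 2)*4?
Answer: -8 - 27200*sqrt(2) ≈ -38475.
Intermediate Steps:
K = -8 (K = -2*4 = -8)
t(I) = -4 + I
s(R, P) = sqrt(P**2 + R**2)
v(B, b) = b*sqrt(B**2 + b**2) (v(B, b) = sqrt(B**2 + b**2)*b = b*sqrt(B**2 + b**2))
K + 425*v(-8, t(-4)) = -8 + 425*((-4 - 4)*sqrt((-8)**2 + (-4 - 4)**2)) = -8 + 425*(-8*sqrt(64 + (-8)**2)) = -8 + 425*(-8*sqrt(64 + 64)) = -8 + 425*(-64*sqrt(2)) = -8 - 27200*sqrt(2)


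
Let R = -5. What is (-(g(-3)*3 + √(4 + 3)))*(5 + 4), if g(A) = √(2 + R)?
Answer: -9*√7 - 27*I*√3 ≈ -23.812 - 46.765*I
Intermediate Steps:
g(A) = I*√3 (g(A) = √(2 - 5) = √(-3) = I*√3)
(-(g(-3)*3 + √(4 + 3)))*(5 + 4) = (-((I*√3)*3 + √(4 + 3)))*(5 + 4) = -(3*I*√3 + √7)*9 = -(√7 + 3*I*√3)*9 = (-√7 - 3*I*√3)*9 = -9*√7 - 27*I*√3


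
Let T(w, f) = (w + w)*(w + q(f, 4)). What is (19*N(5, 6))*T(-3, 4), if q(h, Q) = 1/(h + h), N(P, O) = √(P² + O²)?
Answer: 1311*√61/4 ≈ 2559.8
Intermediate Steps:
N(P, O) = √(O² + P²)
q(h, Q) = 1/(2*h)
T(w, f) = 2*w*(w + 1/(2*f)) (T(w, f) = (w + w)*(w + 1/(2*f)) = (2*w)*(w + 1/(2*f)) = 2*w*(w + 1/(2*f)))
(19*N(5, 6))*T(-3, 4) = (19*√(6² + 5²))*(2*(-3)² - 3/4) = (19*√(36 + 25))*(2*9 - 3*¼) = (19*√61)*(18 - ¾) = (19*√61)*(69/4) = 1311*√61/4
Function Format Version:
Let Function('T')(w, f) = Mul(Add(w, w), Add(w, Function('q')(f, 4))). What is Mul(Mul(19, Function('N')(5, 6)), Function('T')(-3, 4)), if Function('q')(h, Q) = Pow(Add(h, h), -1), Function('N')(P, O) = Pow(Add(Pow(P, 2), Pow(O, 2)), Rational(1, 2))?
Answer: Mul(Rational(1311, 4), Pow(61, Rational(1, 2))) ≈ 2559.8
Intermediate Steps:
Function('N')(P, O) = Pow(Add(Pow(O, 2), Pow(P, 2)), Rational(1, 2))
Function('q')(h, Q) = Mul(Rational(1, 2), Pow(h, -1)) (Function('q')(h, Q) = Pow(Mul(2, h), -1) = Mul(Rational(1, 2), Pow(h, -1)))
Function('T')(w, f) = Mul(2, w, Add(w, Mul(Rational(1, 2), Pow(f, -1)))) (Function('T')(w, f) = Mul(Add(w, w), Add(w, Mul(Rational(1, 2), Pow(f, -1)))) = Mul(Mul(2, w), Add(w, Mul(Rational(1, 2), Pow(f, -1)))) = Mul(2, w, Add(w, Mul(Rational(1, 2), Pow(f, -1)))))
Mul(Mul(19, Function('N')(5, 6)), Function('T')(-3, 4)) = Mul(Mul(19, Pow(Add(Pow(6, 2), Pow(5, 2)), Rational(1, 2))), Add(Mul(2, Pow(-3, 2)), Mul(-3, Pow(4, -1)))) = Mul(Mul(19, Pow(Add(36, 25), Rational(1, 2))), Add(Mul(2, 9), Mul(-3, Rational(1, 4)))) = Mul(Mul(19, Pow(61, Rational(1, 2))), Add(18, Rational(-3, 4))) = Mul(Mul(19, Pow(61, Rational(1, 2))), Rational(69, 4)) = Mul(Rational(1311, 4), Pow(61, Rational(1, 2)))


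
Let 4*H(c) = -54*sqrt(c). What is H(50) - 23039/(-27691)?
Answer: 23039/27691 - 135*sqrt(2)/2 ≈ -94.627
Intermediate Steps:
H(c) = -27*sqrt(c)/2 (H(c) = (-54*sqrt(c))/4 = -27*sqrt(c)/2)
H(50) - 23039/(-27691) = -135*sqrt(2)/2 - 23039/(-27691) = -135*sqrt(2)/2 - 23039*(-1/27691) = -135*sqrt(2)/2 + 23039/27691 = 23039/27691 - 135*sqrt(2)/2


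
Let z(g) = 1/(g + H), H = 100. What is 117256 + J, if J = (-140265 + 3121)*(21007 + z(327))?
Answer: -175732891464/61 ≈ -2.8809e+9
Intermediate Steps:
z(g) = 1/(100 + g) (z(g) = 1/(g + 100) = 1/(100 + g))
J = -175740044080/61 (J = (-140265 + 3121)*(21007 + 1/(100 + 327)) = -137144*(21007 + 1/427) = -137144*8969990/427 = -175740044080/61 ≈ -2.8810e+9)
117256 + J = 117256 - 175740044080/61 = -175732891464/61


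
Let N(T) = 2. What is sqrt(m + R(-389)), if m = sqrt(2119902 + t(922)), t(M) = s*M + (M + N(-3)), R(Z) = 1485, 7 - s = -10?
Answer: sqrt(1485 + 10*sqrt(21365)) ≈ 54.283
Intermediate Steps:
s = 17 (s = 7 - 1*(-10) = 7 + 10 = 17)
t(M) = 2 + 18*M (t(M) = 17*M + (M + 2) = 17*M + (2 + M) = 2 + 18*M)
m = 10*sqrt(21365) (m = sqrt(2119902 + (2 + 18*922)) = sqrt(2119902 + (2 + 16596)) = sqrt(2119902 + 16598) = sqrt(2136500) = 10*sqrt(21365) ≈ 1461.7)
sqrt(m + R(-389)) = sqrt(10*sqrt(21365) + 1485) = sqrt(1485 + 10*sqrt(21365))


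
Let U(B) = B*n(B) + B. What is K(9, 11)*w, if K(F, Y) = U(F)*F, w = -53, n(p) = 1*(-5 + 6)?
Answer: -8586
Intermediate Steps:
n(p) = 1 (n(p) = 1*1 = 1)
U(B) = 2*B (U(B) = B*1 + B = B + B = 2*B)
K(F, Y) = 2*F² (K(F, Y) = (2*F)*F = 2*F²)
K(9, 11)*w = (2*9²)*(-53) = (2*81)*(-53) = 162*(-53) = -8586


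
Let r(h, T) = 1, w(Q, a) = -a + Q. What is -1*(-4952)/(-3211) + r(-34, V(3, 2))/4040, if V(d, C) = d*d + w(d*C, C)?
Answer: -20002869/12972440 ≈ -1.5420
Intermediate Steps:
w(Q, a) = Q - a
V(d, C) = d² - C + C*d (V(d, C) = d*d + (d*C - C) = d² + (C*d - C) = d² + (-C + C*d) = d² - C + C*d)
-1*(-4952)/(-3211) + r(-34, V(3, 2))/4040 = -1*(-4952)/(-3211) + 1/4040 = 4952*(-1/3211) + 1*(1/4040) = -4952/3211 + 1/4040 = -20002869/12972440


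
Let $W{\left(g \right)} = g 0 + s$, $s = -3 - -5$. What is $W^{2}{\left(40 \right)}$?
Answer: $4$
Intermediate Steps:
$s = 2$ ($s = -3 + 5 = 2$)
$W{\left(g \right)} = 2$ ($W{\left(g \right)} = g 0 + 2 = 0 + 2 = 2$)
$W^{2}{\left(40 \right)} = 2^{2} = 4$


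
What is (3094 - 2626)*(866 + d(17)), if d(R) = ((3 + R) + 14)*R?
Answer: 675792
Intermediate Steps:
d(R) = R*(17 + R) (d(R) = (17 + R)*R = R*(17 + R))
(3094 - 2626)*(866 + d(17)) = (3094 - 2626)*(866 + 17*(17 + 17)) = 468*(866 + 17*34) = 468*(866 + 578) = 468*1444 = 675792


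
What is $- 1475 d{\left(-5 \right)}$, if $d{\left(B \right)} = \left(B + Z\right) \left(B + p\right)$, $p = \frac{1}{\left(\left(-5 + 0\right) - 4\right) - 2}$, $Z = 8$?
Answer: $\frac{247800}{11} \approx 22527.0$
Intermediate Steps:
$p = - \frac{1}{11}$ ($p = \frac{1}{\left(-5 - 4\right) - 2} = \frac{1}{-9 - 2} = \frac{1}{-11} = - \frac{1}{11} \approx -0.090909$)
$d{\left(B \right)} = \left(8 + B\right) \left(- \frac{1}{11} + B\right)$ ($d{\left(B \right)} = \left(B + 8\right) \left(B - \frac{1}{11}\right) = \left(8 + B\right) \left(- \frac{1}{11} + B\right)$)
$- 1475 d{\left(-5 \right)} = - 1475 \left(- \frac{8}{11} + \left(-5\right)^{2} + \frac{87}{11} \left(-5\right)\right) = - 1475 \left(- \frac{8}{11} + 25 - \frac{435}{11}\right) = \left(-1475\right) \left(- \frac{168}{11}\right) = \frac{247800}{11}$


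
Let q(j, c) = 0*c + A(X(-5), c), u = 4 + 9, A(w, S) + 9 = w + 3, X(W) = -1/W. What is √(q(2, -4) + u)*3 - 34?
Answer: -34 + 18*√5/5 ≈ -25.950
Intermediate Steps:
A(w, S) = -6 + w (A(w, S) = -9 + (w + 3) = -9 + (3 + w) = -6 + w)
u = 13
q(j, c) = -29/5 (q(j, c) = 0*c + (-6 - 1/(-5)) = 0 + (-6 - 1*(-⅕)) = 0 + (-6 + ⅕) = 0 - 29/5 = -29/5)
√(q(2, -4) + u)*3 - 34 = √(-29/5 + 13)*3 - 34 = √(36/5)*3 - 34 = (6*√5/5)*3 - 34 = 18*√5/5 - 34 = -34 + 18*√5/5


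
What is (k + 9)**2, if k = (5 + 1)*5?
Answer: 1521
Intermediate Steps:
k = 30 (k = 6*5 = 30)
(k + 9)**2 = (30 + 9)**2 = 39**2 = 1521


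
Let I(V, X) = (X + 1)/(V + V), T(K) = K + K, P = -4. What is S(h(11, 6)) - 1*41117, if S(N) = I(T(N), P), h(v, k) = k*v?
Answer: -3618297/88 ≈ -41117.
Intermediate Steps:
T(K) = 2*K
I(V, X) = (1 + X)/(2*V) (I(V, X) = (1 + X)/((2*V)) = (1 + X)*(1/(2*V)) = (1 + X)/(2*V))
S(N) = -3/(4*N) (S(N) = (1 - 4)/(2*((2*N))) = (½)*(1/(2*N))*(-3) = -3/(4*N))
S(h(11, 6)) - 1*41117 = -3/(4*(6*11)) - 1*41117 = -¾/66 - 41117 = -¾*1/66 - 41117 = -1/88 - 41117 = -3618297/88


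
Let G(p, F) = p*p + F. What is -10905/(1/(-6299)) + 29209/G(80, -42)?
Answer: 436734832219/6358 ≈ 6.8691e+7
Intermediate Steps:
G(p, F) = F + p² (G(p, F) = p² + F = F + p²)
-10905/(1/(-6299)) + 29209/G(80, -42) = -10905/(1/(-6299)) + 29209/(-42 + 80²) = -10905/(-1/6299) + 29209/(-42 + 6400) = -10905*(-6299) + 29209/6358 = 68690595 + 29209*(1/6358) = 68690595 + 29209/6358 = 436734832219/6358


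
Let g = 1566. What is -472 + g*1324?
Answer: 2072912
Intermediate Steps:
-472 + g*1324 = -472 + 1566*1324 = -472 + 2073384 = 2072912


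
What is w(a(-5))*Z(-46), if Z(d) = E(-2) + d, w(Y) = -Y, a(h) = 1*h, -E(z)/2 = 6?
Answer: -290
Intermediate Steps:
E(z) = -12 (E(z) = -2*6 = -12)
a(h) = h
Z(d) = -12 + d
w(a(-5))*Z(-46) = (-1*(-5))*(-12 - 46) = 5*(-58) = -290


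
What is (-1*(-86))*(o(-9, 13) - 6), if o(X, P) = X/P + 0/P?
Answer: -7482/13 ≈ -575.54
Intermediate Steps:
o(X, P) = X/P (o(X, P) = X/P + 0 = X/P)
(-1*(-86))*(o(-9, 13) - 6) = (-1*(-86))*(-9/13 - 6) = 86*(-9*1/13 - 6) = 86*(-9/13 - 6) = 86*(-87/13) = -7482/13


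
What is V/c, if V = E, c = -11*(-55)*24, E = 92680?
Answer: 2317/363 ≈ 6.3829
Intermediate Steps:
c = 14520 (c = 605*24 = 14520)
V = 92680
V/c = 92680/14520 = 92680*(1/14520) = 2317/363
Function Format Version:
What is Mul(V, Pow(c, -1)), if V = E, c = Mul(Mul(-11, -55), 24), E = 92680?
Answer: Rational(2317, 363) ≈ 6.3829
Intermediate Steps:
c = 14520 (c = Mul(605, 24) = 14520)
V = 92680
Mul(V, Pow(c, -1)) = Mul(92680, Pow(14520, -1)) = Mul(92680, Rational(1, 14520)) = Rational(2317, 363)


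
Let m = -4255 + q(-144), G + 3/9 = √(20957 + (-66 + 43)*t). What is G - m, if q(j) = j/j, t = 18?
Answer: 12761/3 + √20543 ≈ 4397.0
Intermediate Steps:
q(j) = 1
G = -⅓ + √20543 (G = -⅓ + √(20957 + (-66 + 43)*18) = -⅓ + √(20957 - 23*18) = -⅓ + √(20957 - 414) = -⅓ + √20543 ≈ 142.99)
m = -4254 (m = -4255 + 1 = -4254)
G - m = (-⅓ + √20543) - 1*(-4254) = (-⅓ + √20543) + 4254 = 12761/3 + √20543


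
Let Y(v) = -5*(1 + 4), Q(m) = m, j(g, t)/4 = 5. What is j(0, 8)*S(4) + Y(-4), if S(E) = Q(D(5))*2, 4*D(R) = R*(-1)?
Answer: -75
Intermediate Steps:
j(g, t) = 20 (j(g, t) = 4*5 = 20)
D(R) = -R/4 (D(R) = (R*(-1))/4 = (-R)/4 = -R/4)
S(E) = -5/2 (S(E) = -¼*5*2 = -5/4*2 = -5/2)
Y(v) = -25 (Y(v) = -5*5 = -25)
j(0, 8)*S(4) + Y(-4) = 20*(-5/2) - 25 = -50 - 25 = -75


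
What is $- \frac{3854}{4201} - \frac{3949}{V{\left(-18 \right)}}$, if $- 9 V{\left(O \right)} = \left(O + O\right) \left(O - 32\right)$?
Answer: $\frac{15818949}{840200} \approx 18.828$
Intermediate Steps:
$V{\left(O \right)} = - \frac{2 O \left(-32 + O\right)}{9}$ ($V{\left(O \right)} = - \frac{\left(O + O\right) \left(O - 32\right)}{9} = - \frac{2 O \left(-32 + O\right)}{9}$)
$- \frac{3854}{4201} - \frac{3949}{V{\left(-18 \right)}} = - \frac{3854}{4201} - \frac{3949}{\frac{2}{9} \left(-18\right) \left(32 - -18\right)} = \left(-3854\right) \frac{1}{4201} - \frac{3949}{\frac{2}{9} \left(-18\right) \left(32 + 18\right)} = - \frac{3854}{4201} - \frac{3949}{\frac{2}{9} \left(-18\right) 50} = - \frac{3854}{4201} - \frac{3949}{-200} = - \frac{3854}{4201} - - \frac{3949}{200} = - \frac{3854}{4201} + \frac{3949}{200} = \frac{15818949}{840200}$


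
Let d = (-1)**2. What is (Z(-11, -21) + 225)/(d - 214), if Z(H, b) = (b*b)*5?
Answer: -810/71 ≈ -11.408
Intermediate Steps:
Z(H, b) = 5*b**2 (Z(H, b) = b**2*5 = 5*b**2)
d = 1
(Z(-11, -21) + 225)/(d - 214) = (5*(-21)**2 + 225)/(1 - 214) = (5*441 + 225)/(-213) = (2205 + 225)*(-1/213) = 2430*(-1/213) = -810/71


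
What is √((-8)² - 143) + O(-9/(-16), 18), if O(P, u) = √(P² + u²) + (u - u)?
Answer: 45*√41/16 + I*√79 ≈ 18.009 + 8.8882*I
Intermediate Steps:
O(P, u) = √(P² + u²) (O(P, u) = √(P² + u²) + 0 = √(P² + u²))
√((-8)² - 143) + O(-9/(-16), 18) = √((-8)² - 143) + √((-9/(-16))² + 18²) = √(64 - 143) + √((-9*(-1/16))² + 324) = √(-79) + √((9/16)² + 324) = I*√79 + √(81/256 + 324) = I*√79 + √(83025/256) = I*√79 + 45*√41/16 = 45*√41/16 + I*√79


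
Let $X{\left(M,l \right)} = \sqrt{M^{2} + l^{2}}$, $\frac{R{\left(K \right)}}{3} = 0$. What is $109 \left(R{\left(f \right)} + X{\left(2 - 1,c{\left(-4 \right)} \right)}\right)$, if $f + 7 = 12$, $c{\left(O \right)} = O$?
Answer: $109 \sqrt{17} \approx 449.42$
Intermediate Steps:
$f = 5$ ($f = -7 + 12 = 5$)
$R{\left(K \right)} = 0$ ($R{\left(K \right)} = 3 \cdot 0 = 0$)
$109 \left(R{\left(f \right)} + X{\left(2 - 1,c{\left(-4 \right)} \right)}\right) = 109 \left(0 + \sqrt{\left(2 - 1\right)^{2} + \left(-4\right)^{2}}\right) = 109 \left(0 + \sqrt{1^{2} + 16}\right) = 109 \left(0 + \sqrt{1 + 16}\right) = 109 \left(0 + \sqrt{17}\right) = 109 \sqrt{17}$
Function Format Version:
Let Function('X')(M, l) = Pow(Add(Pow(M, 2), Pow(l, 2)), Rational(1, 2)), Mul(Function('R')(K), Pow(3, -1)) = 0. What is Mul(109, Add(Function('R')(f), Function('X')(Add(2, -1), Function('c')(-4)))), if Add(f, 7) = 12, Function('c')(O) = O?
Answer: Mul(109, Pow(17, Rational(1, 2))) ≈ 449.42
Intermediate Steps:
f = 5 (f = Add(-7, 12) = 5)
Function('R')(K) = 0 (Function('R')(K) = Mul(3, 0) = 0)
Mul(109, Add(Function('R')(f), Function('X')(Add(2, -1), Function('c')(-4)))) = Mul(109, Add(0, Pow(Add(Pow(Add(2, -1), 2), Pow(-4, 2)), Rational(1, 2)))) = Mul(109, Add(0, Pow(Add(Pow(1, 2), 16), Rational(1, 2)))) = Mul(109, Add(0, Pow(Add(1, 16), Rational(1, 2)))) = Mul(109, Add(0, Pow(17, Rational(1, 2)))) = Mul(109, Pow(17, Rational(1, 2)))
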